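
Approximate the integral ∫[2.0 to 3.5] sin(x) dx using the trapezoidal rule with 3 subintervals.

f(x) = sin(x)
a = 2.0, b = 3.5, n = 3
h = (b - a)/n = 0.500000

Trapezoidal rule: (h/2)[f(x₀) + 2f(x₁) + 2f(x₂) + ... + f(xₙ)]

x_0 = 2.0000, f(x_0) = 0.909297, coefficient = 1
x_1 = 2.5000, f(x_1) = 0.598472, coefficient = 2
x_2 = 3.0000, f(x_2) = 0.141120, coefficient = 2
x_3 = 3.5000, f(x_3) = -0.350783, coefficient = 1

I ≈ (0.500000/2) × 2.037699 = 0.509425
Exact value: 0.520310
Error: 0.010885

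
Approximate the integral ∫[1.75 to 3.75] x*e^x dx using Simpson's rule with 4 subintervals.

f(x) = x*e^x
a = 1.75, b = 3.75, n = 4
h = (b - a)/n = 0.500000

Simpson's rule: (h/3)[f(x₀) + 4f(x₁) + 2f(x₂) + ... + f(xₙ)]

x_0 = 1.7500, f(x_0) = 10.070555, coefficient = 1
x_1 = 2.2500, f(x_1) = 21.347406, coefficient = 4
x_2 = 2.7500, f(x_2) = 43.017238, coefficient = 2
x_3 = 3.2500, f(x_3) = 83.818605, coefficient = 4
x_4 = 3.7500, f(x_4) = 159.454058, coefficient = 1

I ≈ (0.500000/3) × 676.223129 = 112.703855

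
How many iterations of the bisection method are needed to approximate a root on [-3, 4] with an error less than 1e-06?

We need (b-a)/2^n ≤ 1e-06
(4 - (-3))/2^n ≤ 1e-06
7/2^n ≤ 1e-06
2^n ≥ 7000000
n ≥ log₂(7000000) = 22.74
n ≥ 23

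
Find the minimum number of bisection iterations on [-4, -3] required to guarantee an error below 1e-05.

We need (b-a)/2^n ≤ 1e-05
(-3 - (-4))/2^n ≤ 1e-05
1/2^n ≤ 1e-05
2^n ≥ 100000
n ≥ log₂(100000) = 16.61
n ≥ 17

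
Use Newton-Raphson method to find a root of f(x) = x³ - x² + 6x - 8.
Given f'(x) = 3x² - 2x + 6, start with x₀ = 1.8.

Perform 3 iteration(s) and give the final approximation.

f(x) = x³ - x² + 6x - 8
f'(x) = 3x² - 2x + 6
x₀ = 1.8

Newton-Raphson formula: x_{n+1} = x_n - f(x_n)/f'(x_n)

Iteration 1:
  f(1.800000) = 5.392000
  f'(1.800000) = 12.120000
  x_1 = 1.800000 - 5.392000/12.120000 = 1.355116
Iteration 2:
  f(1.355116) = 0.782805
  f'(1.355116) = 8.798783
  x_2 = 1.355116 - 0.782805/8.798783 = 1.266148
Iteration 3:
  f(1.266148) = 0.023559
  f'(1.266148) = 8.277097
  x_3 = 1.266148 - 0.023559/8.277097 = 1.263302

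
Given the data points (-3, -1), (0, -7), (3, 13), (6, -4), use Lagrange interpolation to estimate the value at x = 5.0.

Lagrange interpolation formula:
P(x) = Σ yᵢ × Lᵢ(x)
where Lᵢ(x) = Π_{j≠i} (x - xⱼ)/(xᵢ - xⱼ)

L_0(5.0) = (5.0 - 0)/(-3 - 0) × (5.0 - 3)/(-3 - 3) × (5.0 - 6)/(-3 - 6) = 0.061728
L_1(5.0) = (5.0 - (-3))/(0 - (-3)) × (5.0 - 3)/(0 - 3) × (5.0 - 6)/(0 - 6) = -0.296296
L_2(5.0) = (5.0 - (-3))/(3 - (-3)) × (5.0 - 0)/(3 - 0) × (5.0 - 6)/(3 - 6) = 0.740741
L_3(5.0) = (5.0 - (-3))/(6 - (-3)) × (5.0 - 0)/(6 - 0) × (5.0 - 3)/(6 - 3) = 0.493827

P(5.0) = (-1)×L_0(5.0) + (-7)×L_1(5.0) + 13×L_2(5.0) + (-4)×L_3(5.0)
P(5.0) = 9.666667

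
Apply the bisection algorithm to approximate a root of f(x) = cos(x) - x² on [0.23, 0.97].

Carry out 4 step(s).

f(x) = cos(x) - x²
Initial interval: [0.23, 0.97]

Iteration 1:
  c_1 = (0.230000 + 0.970000)/2 = 0.600000
  f(c_1) = f(0.600000) = 0.465336
  f(a) × f(c) ≥ 0, new interval: [0.600000, 0.970000]
Iteration 2:
  c_2 = (0.600000 + 0.970000)/2 = 0.785000
  f(c_2) = f(0.785000) = 0.091163
  f(a) × f(c) ≥ 0, new interval: [0.785000, 0.970000]
Iteration 3:
  c_3 = (0.785000 + 0.970000)/2 = 0.877500
  f(c_3) = f(0.877500) = -0.130930
  f(a) × f(c) < 0, new interval: [0.785000, 0.877500]
Iteration 4:
  c_4 = (0.785000 + 0.877500)/2 = 0.831250
  f(c_4) = f(0.831250) = -0.017024
  f(a) × f(c) < 0, new interval: [0.785000, 0.831250]

After 4 iteration(s), the approximation is c_4 = 0.831250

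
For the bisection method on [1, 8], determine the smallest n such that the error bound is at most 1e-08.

We need (b-a)/2^n ≤ 1e-08
(8 - 1)/2^n ≤ 1e-08
7/2^n ≤ 1e-08
2^n ≥ 700000000
n ≥ log₂(700000000) = 29.38
n ≥ 30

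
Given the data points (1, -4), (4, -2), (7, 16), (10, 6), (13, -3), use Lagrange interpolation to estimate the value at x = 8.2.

Lagrange interpolation formula:
P(x) = Σ yᵢ × Lᵢ(x)
where Lᵢ(x) = Π_{j≠i} (x - xⱼ)/(xᵢ - xⱼ)

L_0(8.2) = (8.2 - 4)/(1 - 4) × (8.2 - 7)/(1 - 7) × (8.2 - 10)/(1 - 10) × (8.2 - 13)/(1 - 13) = 0.022400
L_1(8.2) = (8.2 - 1)/(4 - 1) × (8.2 - 7)/(4 - 7) × (8.2 - 10)/(4 - 10) × (8.2 - 13)/(4 - 13) = -0.153600
L_2(8.2) = (8.2 - 1)/(7 - 1) × (8.2 - 4)/(7 - 4) × (8.2 - 10)/(7 - 10) × (8.2 - 13)/(7 - 13) = 0.806400
L_3(8.2) = (8.2 - 1)/(10 - 1) × (8.2 - 4)/(10 - 4) × (8.2 - 7)/(10 - 7) × (8.2 - 13)/(10 - 13) = 0.358400
L_4(8.2) = (8.2 - 1)/(13 - 1) × (8.2 - 4)/(13 - 4) × (8.2 - 7)/(13 - 7) × (8.2 - 10)/(13 - 10) = -0.033600

P(8.2) = (-4)×L_0(8.2) + (-2)×L_1(8.2) + 16×L_2(8.2) + 6×L_3(8.2) + (-3)×L_4(8.2)
P(8.2) = 15.371200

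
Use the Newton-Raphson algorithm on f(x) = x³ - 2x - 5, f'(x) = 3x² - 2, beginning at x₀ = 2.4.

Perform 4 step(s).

f(x) = x³ - 2x - 5
f'(x) = 3x² - 2
x₀ = 2.4

Newton-Raphson formula: x_{n+1} = x_n - f(x_n)/f'(x_n)

Iteration 1:
  f(2.400000) = 4.024000
  f'(2.400000) = 15.280000
  x_1 = 2.400000 - 4.024000/15.280000 = 2.136649
Iteration 2:
  f(2.136649) = 0.481082
  f'(2.136649) = 11.695810
  x_2 = 2.136649 - 0.481082/11.695810 = 2.095516
Iteration 3:
  f(2.095516) = 0.010775
  f'(2.095516) = 11.173567
  x_3 = 2.095516 - 0.010775/11.173567 = 2.094552
Iteration 4:
  f(2.094552) = 0.000006
  f'(2.094552) = 11.161444
  x_4 = 2.094552 - 0.000006/11.161444 = 2.094551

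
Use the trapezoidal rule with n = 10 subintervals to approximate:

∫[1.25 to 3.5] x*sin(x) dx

f(x) = x*sin(x)
a = 1.25, b = 3.5, n = 10
h = (b - a)/n = 0.225000

Trapezoidal rule: (h/2)[f(x₀) + 2f(x₁) + 2f(x₂) + ... + f(xₙ)]

x_0 = 1.2500, f(x_0) = 1.186231, coefficient = 1
x_1 = 1.4750, f(x_1) = 1.468237, coefficient = 2
x_2 = 1.7000, f(x_2) = 1.685830, coefficient = 2
x_3 = 1.9250, f(x_3) = 1.805502, coefficient = 2
x_4 = 2.1500, f(x_4) = 1.799332, coefficient = 2
x_5 = 2.3750, f(x_5) = 1.647502, coefficient = 2
x_6 = 2.6000, f(x_6) = 1.340304, coefficient = 2
x_7 = 2.8250, f(x_7) = 0.879508, coefficient = 2
x_8 = 3.0500, f(x_8) = 0.278967, coefficient = 2
x_9 = 3.2750, f(x_9) = -0.435614, coefficient = 2
x_10 = 3.5000, f(x_10) = -1.227741, coefficient = 1

I ≈ (0.225000/2) × 20.897626 = 2.350983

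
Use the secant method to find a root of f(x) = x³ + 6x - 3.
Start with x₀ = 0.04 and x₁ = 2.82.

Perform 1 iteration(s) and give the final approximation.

f(x) = x³ + 6x - 3
x₀ = 0.04, x₁ = 2.82

Secant formula: x_{n+1} = x_n - f(x_n)(x_n - x_{n-1})/(f(x_n) - f(x_{n-1}))

Iteration 1:
  f(0.040000) = -2.759936
  f(2.820000) = 36.345768
  x_2 = 2.820000 - 36.345768×(2.820000 - 0.040000)/(36.345768 - (-2.759936))
       = 0.236202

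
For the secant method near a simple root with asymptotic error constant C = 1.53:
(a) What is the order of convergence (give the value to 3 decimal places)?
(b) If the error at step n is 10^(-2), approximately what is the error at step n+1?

(a) Secant method has superlinear convergence with order φ = (1+√5)/2 ≈ 1.618.
    This means |e_{n+1}| ≈ C|e_n|^1.618.

(b) With |e_n| = 10^(-2) and C = 1.53:
    |e_{n+1}| ≈ 1.53 × (10^(-2))^1.618 = 1.53 × 10^(-3.24)

(a) ≈ 1.618 (golden ratio); (b) |e_{n+1}| ≈ 8.884e-04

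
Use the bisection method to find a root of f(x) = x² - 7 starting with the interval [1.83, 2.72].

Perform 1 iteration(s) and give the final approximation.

f(x) = x² - 7
Initial interval: [1.83, 2.72]

Iteration 1:
  c_1 = (1.830000 + 2.720000)/2 = 2.275000
  f(c_1) = f(2.275000) = -1.824375
  f(a) × f(c) ≥ 0, new interval: [2.275000, 2.720000]

After 1 iteration(s), the approximation is c_1 = 2.275000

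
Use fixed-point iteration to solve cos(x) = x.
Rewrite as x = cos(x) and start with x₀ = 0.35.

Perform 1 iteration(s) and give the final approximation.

Equation: cos(x) = x
Fixed-point form: x = cos(x)
x₀ = 0.35

x_1 = g(0.350000) = 0.939373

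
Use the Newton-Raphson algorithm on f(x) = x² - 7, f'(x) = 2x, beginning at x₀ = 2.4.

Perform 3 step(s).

f(x) = x² - 7
f'(x) = 2x
x₀ = 2.4

Newton-Raphson formula: x_{n+1} = x_n - f(x_n)/f'(x_n)

Iteration 1:
  f(2.400000) = -1.240000
  f'(2.400000) = 4.800000
  x_1 = 2.400000 - (-1.240000)/4.800000 = 2.658333
Iteration 2:
  f(2.658333) = 0.066736
  f'(2.658333) = 5.316667
  x_2 = 2.658333 - 0.066736/5.316667 = 2.645781
Iteration 3:
  f(2.645781) = 0.000158
  f'(2.645781) = 5.291562
  x_3 = 2.645781 - 0.000158/5.291562 = 2.645751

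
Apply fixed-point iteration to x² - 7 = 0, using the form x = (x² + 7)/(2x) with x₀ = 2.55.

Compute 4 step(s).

Equation: x² - 7 = 0
Fixed-point form: x = (x² + 7)/(2x)
x₀ = 2.55

x_1 = g(2.550000) = 2.647549
x_2 = g(2.647549) = 2.645752
x_3 = g(2.645752) = 2.645751
x_4 = g(2.645751) = 2.645751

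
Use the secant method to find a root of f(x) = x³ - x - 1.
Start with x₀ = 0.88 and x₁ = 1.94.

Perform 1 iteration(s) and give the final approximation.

f(x) = x³ - x - 1
x₀ = 0.88, x₁ = 1.94

Secant formula: x_{n+1} = x_n - f(x_n)(x_n - x_{n-1})/(f(x_n) - f(x_{n-1}))

Iteration 1:
  f(0.880000) = -1.198528
  f(1.940000) = 4.361384
  x_2 = 1.940000 - 4.361384×(1.940000 - 0.880000)/(4.361384 - (-1.198528))
       = 1.108500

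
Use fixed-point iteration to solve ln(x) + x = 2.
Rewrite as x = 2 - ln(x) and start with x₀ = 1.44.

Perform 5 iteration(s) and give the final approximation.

Equation: ln(x) + x = 2
Fixed-point form: x = 2 - ln(x)
x₀ = 1.44

x_1 = g(1.440000) = 1.635357
x_2 = g(1.635357) = 1.508139
x_3 = g(1.508139) = 1.589124
x_4 = g(1.589124) = 1.536817
x_5 = g(1.536817) = 1.570286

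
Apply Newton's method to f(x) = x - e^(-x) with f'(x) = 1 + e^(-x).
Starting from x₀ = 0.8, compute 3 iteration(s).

f(x) = x - e^(-x)
f'(x) = 1 + e^(-x)
x₀ = 0.8

Newton-Raphson formula: x_{n+1} = x_n - f(x_n)/f'(x_n)

Iteration 1:
  f(0.800000) = 0.350671
  f'(0.800000) = 1.449329
  x_1 = 0.800000 - 0.350671/1.449329 = 0.558046
Iteration 2:
  f(0.558046) = -0.014280
  f'(0.558046) = 1.572326
  x_2 = 0.558046 - (-0.014280)/1.572326 = 0.567128
Iteration 3:
  f(0.567128) = -0.000024
  f'(0.567128) = 1.567152
  x_3 = 0.567128 - (-0.000024)/1.567152 = 0.567143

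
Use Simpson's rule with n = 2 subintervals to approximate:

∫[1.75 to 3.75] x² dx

f(x) = x²
a = 1.75, b = 3.75, n = 2
h = (b - a)/n = 1.000000

Simpson's rule: (h/3)[f(x₀) + 4f(x₁) + 2f(x₂) + ... + f(xₙ)]

x_0 = 1.7500, f(x_0) = 3.062500, coefficient = 1
x_1 = 2.7500, f(x_1) = 7.562500, coefficient = 4
x_2 = 3.7500, f(x_2) = 14.062500, coefficient = 1

I ≈ (1.000000/3) × 47.375000 = 15.791667
Exact value: 15.791667
Error: 0.000000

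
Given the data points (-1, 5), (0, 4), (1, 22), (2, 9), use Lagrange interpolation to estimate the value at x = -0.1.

Lagrange interpolation formula:
P(x) = Σ yᵢ × Lᵢ(x)
where Lᵢ(x) = Π_{j≠i} (x - xⱼ)/(xᵢ - xⱼ)

L_0(-0.1) = (-0.1 - 0)/(-1 - 0) × (-0.1 - 1)/(-1 - 1) × (-0.1 - 2)/(-1 - 2) = 0.038500
L_1(-0.1) = (-0.1 - (-1))/(0 - (-1)) × (-0.1 - 1)/(0 - 1) × (-0.1 - 2)/(0 - 2) = 1.039500
L_2(-0.1) = (-0.1 - (-1))/(1 - (-1)) × (-0.1 - 0)/(1 - 0) × (-0.1 - 2)/(1 - 2) = -0.094500
L_3(-0.1) = (-0.1 - (-1))/(2 - (-1)) × (-0.1 - 0)/(2 - 0) × (-0.1 - 1)/(2 - 1) = 0.016500

P(-0.1) = 5×L_0(-0.1) + 4×L_1(-0.1) + 22×L_2(-0.1) + 9×L_3(-0.1)
P(-0.1) = 2.420000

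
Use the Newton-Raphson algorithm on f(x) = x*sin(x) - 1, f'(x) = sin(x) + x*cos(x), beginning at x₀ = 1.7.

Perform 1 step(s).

f(x) = x*sin(x) - 1
f'(x) = sin(x) + x*cos(x)
x₀ = 1.7

Newton-Raphson formula: x_{n+1} = x_n - f(x_n)/f'(x_n)

Iteration 1:
  f(1.700000) = 0.685830
  f'(1.700000) = 0.772629
  x_1 = 1.700000 - 0.685830/0.772629 = 0.812342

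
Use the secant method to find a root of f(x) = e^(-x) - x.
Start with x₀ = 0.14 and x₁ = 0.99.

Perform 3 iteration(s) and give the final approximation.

f(x) = e^(-x) - x
x₀ = 0.14, x₁ = 0.99

Secant formula: x_{n+1} = x_n - f(x_n)(x_n - x_{n-1})/(f(x_n) - f(x_{n-1}))

Iteration 1:
  f(0.140000) = 0.729358
  f(0.990000) = -0.618423
  x_2 = 0.990000 - (-0.618423)×(0.990000 - 0.140000)/(-0.618423 - 0.729358)
       = 0.599981
Iteration 2:
  f(0.990000) = -0.618423
  f(0.599981) = -0.051160
  x_3 = 0.599981 - (-0.051160)×(0.599981 - 0.990000)/(-0.051160 - (-0.618423))
       = 0.564807
Iteration 3:
  f(0.599981) = -0.051160
  f(0.564807) = 0.003663
  x_4 = 0.564807 - 0.003663×(0.564807 - 0.599981)/(0.003663 - (-0.051160))
       = 0.567157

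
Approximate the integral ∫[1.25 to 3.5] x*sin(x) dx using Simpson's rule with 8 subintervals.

f(x) = x*sin(x)
a = 1.25, b = 3.5, n = 8
h = (b - a)/n = 0.281250

Simpson's rule: (h/3)[f(x₀) + 4f(x₁) + 2f(x₂) + ... + f(xₙ)]

x_0 = 1.2500, f(x_0) = 1.186231, coefficient = 1
x_1 = 1.5312, f(x_1) = 1.530053, coefficient = 4
x_2 = 1.8125, f(x_2) = 1.759814, coefficient = 2
x_3 = 2.0938, f(x_3) = 1.813916, coefficient = 4
x_4 = 2.3750, f(x_4) = 1.647502, coefficient = 2
x_5 = 2.6562, f(x_5) = 1.239171, coefficient = 4
x_6 = 2.9375, f(x_6) = 0.595369, coefficient = 2
x_7 = 3.2188, f(x_7) = -0.248104, coefficient = 4
x_8 = 3.5000, f(x_8) = -1.227741, coefficient = 1

I ≈ (0.281250/3) × 25.304001 = 2.372250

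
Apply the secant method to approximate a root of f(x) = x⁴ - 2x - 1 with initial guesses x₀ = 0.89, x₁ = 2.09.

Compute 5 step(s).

f(x) = x⁴ - 2x - 1
x₀ = 0.89, x₁ = 2.09

Secant formula: x_{n+1} = x_n - f(x_n)(x_n - x_{n-1})/(f(x_n) - f(x_{n-1}))

Iteration 1:
  f(0.890000) = -2.152578
  f(2.090000) = 13.900298
  x_2 = 2.090000 - 13.900298×(2.090000 - 0.890000)/(13.900298 - (-2.152578))
       = 1.050912
Iteration 2:
  f(2.090000) = 13.900298
  f(1.050912) = -1.882090
  x_3 = 1.050912 - (-1.882090)×(1.050912 - 2.090000)/(-1.882090 - 13.900298)
       = 1.174826
Iteration 3:
  f(1.050912) = -1.882090
  f(1.174826) = -1.444658
  x_4 = 1.174826 - (-1.444658)×(1.174826 - 1.050912)/(-1.444658 - (-1.882090))
       = 1.584061
Iteration 4:
  f(1.174826) = -1.444658
  f(1.584061) = 2.128217
  x_5 = 1.584061 - 2.128217×(1.584061 - 1.174826)/(2.128217 - (-1.444658))
       = 1.340296
Iteration 5:
  f(1.584061) = 2.128217
  f(1.340296) = -0.453561
  x_6 = 1.340296 - (-0.453561)×(1.340296 - 1.584061)/(-0.453561 - 2.128217)
       = 1.383120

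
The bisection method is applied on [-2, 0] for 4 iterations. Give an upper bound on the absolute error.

Bisection error bound: |error| ≤ (b-a)/2^n
|error| ≤ (0 - (-2))/2^4 = 2/2^4
|error| ≤ 0.1250000000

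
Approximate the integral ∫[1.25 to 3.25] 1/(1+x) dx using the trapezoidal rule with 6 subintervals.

f(x) = 1/(1+x)
a = 1.25, b = 3.25, n = 6
h = (b - a)/n = 0.333333

Trapezoidal rule: (h/2)[f(x₀) + 2f(x₁) + 2f(x₂) + ... + f(xₙ)]

x_0 = 1.2500, f(x_0) = 0.444444, coefficient = 1
x_1 = 1.5833, f(x_1) = 0.387097, coefficient = 2
x_2 = 1.9167, f(x_2) = 0.342857, coefficient = 2
x_3 = 2.2500, f(x_3) = 0.307692, coefficient = 2
x_4 = 2.5833, f(x_4) = 0.279070, coefficient = 2
x_5 = 2.9167, f(x_5) = 0.255319, coefficient = 2
x_6 = 3.2500, f(x_6) = 0.235294, coefficient = 1

I ≈ (0.333333/2) × 3.823809 = 0.637301
Exact value: 0.635989
Error: 0.001313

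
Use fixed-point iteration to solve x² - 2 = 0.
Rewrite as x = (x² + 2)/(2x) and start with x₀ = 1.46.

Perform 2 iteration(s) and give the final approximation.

Equation: x² - 2 = 0
Fixed-point form: x = (x² + 2)/(2x)
x₀ = 1.46

x_1 = g(1.460000) = 1.414932
x_2 = g(1.414932) = 1.414214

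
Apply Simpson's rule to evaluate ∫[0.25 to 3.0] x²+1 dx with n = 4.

f(x) = x²+1
a = 0.25, b = 3.0, n = 4
h = (b - a)/n = 0.687500

Simpson's rule: (h/3)[f(x₀) + 4f(x₁) + 2f(x₂) + ... + f(xₙ)]

x_0 = 0.2500, f(x_0) = 1.062500, coefficient = 1
x_1 = 0.9375, f(x_1) = 1.878906, coefficient = 4
x_2 = 1.6250, f(x_2) = 3.640625, coefficient = 2
x_3 = 2.3125, f(x_3) = 6.347656, coefficient = 4
x_4 = 3.0000, f(x_4) = 10.000000, coefficient = 1

I ≈ (0.687500/3) × 51.250000 = 11.744792
Exact value: 11.744792
Error: 0.000000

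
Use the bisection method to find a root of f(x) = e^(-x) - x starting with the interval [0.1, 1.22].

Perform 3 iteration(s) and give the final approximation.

f(x) = e^(-x) - x
Initial interval: [0.1, 1.22]

Iteration 1:
  c_1 = (0.100000 + 1.220000)/2 = 0.660000
  f(c_1) = f(0.660000) = -0.143149
  f(a) × f(c) < 0, new interval: [0.100000, 0.660000]
Iteration 2:
  c_2 = (0.100000 + 0.660000)/2 = 0.380000
  f(c_2) = f(0.380000) = 0.303861
  f(a) × f(c) ≥ 0, new interval: [0.380000, 0.660000]
Iteration 3:
  c_3 = (0.380000 + 0.660000)/2 = 0.520000
  f(c_3) = f(0.520000) = 0.074521
  f(a) × f(c) ≥ 0, new interval: [0.520000, 0.660000]

After 3 iteration(s), the approximation is c_3 = 0.520000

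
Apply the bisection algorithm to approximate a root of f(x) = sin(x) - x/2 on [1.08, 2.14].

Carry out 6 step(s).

f(x) = sin(x) - x/2
Initial interval: [1.08, 2.14]

Iteration 1:
  c_1 = (1.080000 + 2.140000)/2 = 1.610000
  f(c_1) = f(1.610000) = 0.194232
  f(a) × f(c) ≥ 0, new interval: [1.610000, 2.140000]
Iteration 2:
  c_2 = (1.610000 + 2.140000)/2 = 1.875000
  f(c_2) = f(1.875000) = 0.016586
  f(a) × f(c) ≥ 0, new interval: [1.875000, 2.140000]
Iteration 3:
  c_3 = (1.875000 + 2.140000)/2 = 2.007500
  f(c_3) = f(2.007500) = -0.097599
  f(a) × f(c) < 0, new interval: [1.875000, 2.007500]
Iteration 4:
  c_4 = (1.875000 + 2.007500)/2 = 1.941250
  f(c_4) = f(1.941250) = -0.038462
  f(a) × f(c) < 0, new interval: [1.875000, 1.941250]
Iteration 5:
  c_5 = (1.875000 + 1.941250)/2 = 1.908125
  f(c_5) = f(1.908125) = -0.010420
  f(a) × f(c) < 0, new interval: [1.875000, 1.908125]
Iteration 6:
  c_6 = (1.875000 + 1.908125)/2 = 1.891563
  f(c_6) = f(1.891563) = 0.003213
  f(a) × f(c) ≥ 0, new interval: [1.891563, 1.908125]

After 6 iteration(s), the approximation is c_6 = 1.891563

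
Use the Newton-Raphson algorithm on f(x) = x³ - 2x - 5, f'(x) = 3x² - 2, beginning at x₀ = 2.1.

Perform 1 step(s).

f(x) = x³ - 2x - 5
f'(x) = 3x² - 2
x₀ = 2.1

Newton-Raphson formula: x_{n+1} = x_n - f(x_n)/f'(x_n)

Iteration 1:
  f(2.100000) = 0.061000
  f'(2.100000) = 11.230000
  x_1 = 2.100000 - 0.061000/11.230000 = 2.094568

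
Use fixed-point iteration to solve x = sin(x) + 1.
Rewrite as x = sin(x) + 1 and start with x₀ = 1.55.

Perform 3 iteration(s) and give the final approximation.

Equation: x = sin(x) + 1
Fixed-point form: x = sin(x) + 1
x₀ = 1.55

x_1 = g(1.550000) = 1.999784
x_2 = g(1.999784) = 1.909387
x_3 = g(1.909387) = 1.943224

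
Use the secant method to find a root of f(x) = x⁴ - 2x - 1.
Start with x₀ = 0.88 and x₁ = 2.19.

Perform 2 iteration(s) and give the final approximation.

f(x) = x⁴ - 2x - 1
x₀ = 0.88, x₁ = 2.19

Secant formula: x_{n+1} = x_n - f(x_n)(x_n - x_{n-1})/(f(x_n) - f(x_{n-1}))

Iteration 1:
  f(0.880000) = -2.160305
  f(2.190000) = 17.622575
  x_2 = 2.190000 - 17.622575×(2.190000 - 0.880000)/(17.622575 - (-2.160305))
       = 1.023053
Iteration 2:
  f(2.190000) = 17.622575
  f(1.023053) = -1.950656
  x_3 = 1.023053 - (-1.950656)×(1.023053 - 2.190000)/(-1.950656 - 17.622575)
       = 1.139350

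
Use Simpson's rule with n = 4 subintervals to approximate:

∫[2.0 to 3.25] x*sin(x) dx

f(x) = x*sin(x)
a = 2.0, b = 3.25, n = 4
h = (b - a)/n = 0.312500

Simpson's rule: (h/3)[f(x₀) + 4f(x₁) + 2f(x₂) + ... + f(xₙ)]

x_0 = 2.0000, f(x_0) = 1.818595, coefficient = 1
x_1 = 2.3125, f(x_1) = 1.705050, coefficient = 4
x_2 = 2.6250, f(x_2) = 1.296541, coefficient = 2
x_3 = 2.9375, f(x_3) = 0.595369, coefficient = 4
x_4 = 3.2500, f(x_4) = -0.351634, coefficient = 1

I ≈ (0.312500/3) × 13.261715 = 1.381429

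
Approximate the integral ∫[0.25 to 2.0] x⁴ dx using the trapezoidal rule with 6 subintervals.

f(x) = x⁴
a = 0.25, b = 2.0, n = 6
h = (b - a)/n = 0.291667

Trapezoidal rule: (h/2)[f(x₀) + 2f(x₁) + 2f(x₂) + ... + f(xₙ)]

x_0 = 0.2500, f(x_0) = 0.003906, coefficient = 1
x_1 = 0.5417, f(x_1) = 0.086085, coefficient = 2
x_2 = 0.8333, f(x_2) = 0.482253, coefficient = 2
x_3 = 1.1250, f(x_3) = 1.601807, coefficient = 2
x_4 = 1.4167, f(x_4) = 4.027826, coefficient = 2
x_5 = 1.7083, f(x_5) = 8.517075, coefficient = 2
x_6 = 2.0000, f(x_6) = 16.000000, coefficient = 1

I ≈ (0.291667/2) × 45.433998 = 6.625791
Exact value: 6.399805
Error: 0.225987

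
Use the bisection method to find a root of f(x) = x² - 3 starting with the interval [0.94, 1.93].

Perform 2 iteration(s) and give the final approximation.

f(x) = x² - 3
Initial interval: [0.94, 1.93]

Iteration 1:
  c_1 = (0.940000 + 1.930000)/2 = 1.435000
  f(c_1) = f(1.435000) = -0.940775
  f(a) × f(c) ≥ 0, new interval: [1.435000, 1.930000]
Iteration 2:
  c_2 = (1.435000 + 1.930000)/2 = 1.682500
  f(c_2) = f(1.682500) = -0.169194
  f(a) × f(c) ≥ 0, new interval: [1.682500, 1.930000]

After 2 iteration(s), the approximation is c_2 = 1.682500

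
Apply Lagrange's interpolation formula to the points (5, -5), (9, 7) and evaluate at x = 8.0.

Lagrange interpolation formula:
P(x) = Σ yᵢ × Lᵢ(x)
where Lᵢ(x) = Π_{j≠i} (x - xⱼ)/(xᵢ - xⱼ)

L_0(8.0) = (8.0 - 9)/(5 - 9) = 0.250000
L_1(8.0) = (8.0 - 5)/(9 - 5) = 0.750000

P(8.0) = (-5)×L_0(8.0) + 7×L_1(8.0)
P(8.0) = 4.000000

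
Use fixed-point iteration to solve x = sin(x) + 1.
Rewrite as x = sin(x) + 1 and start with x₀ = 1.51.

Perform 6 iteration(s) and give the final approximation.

Equation: x = sin(x) + 1
Fixed-point form: x = sin(x) + 1
x₀ = 1.51

x_1 = g(1.510000) = 1.998152
x_2 = g(1.998152) = 1.910065
x_3 = g(1.910065) = 1.942998
x_4 = g(1.942998) = 1.931529
x_5 = g(1.931529) = 1.935639
x_6 = g(1.935639) = 1.934180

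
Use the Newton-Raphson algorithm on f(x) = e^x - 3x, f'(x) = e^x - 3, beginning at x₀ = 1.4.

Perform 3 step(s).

f(x) = e^x - 3x
f'(x) = e^x - 3
x₀ = 1.4

Newton-Raphson formula: x_{n+1} = x_n - f(x_n)/f'(x_n)

Iteration 1:
  f(1.400000) = -0.144800
  f'(1.400000) = 1.055200
  x_1 = 1.400000 - (-0.144800)/1.055200 = 1.537225
Iteration 2:
  f(1.537225) = 0.039989
  f'(1.537225) = 1.651665
  x_2 = 1.537225 - 0.039989/1.651665 = 1.513014
Iteration 3:
  f(1.513014) = 0.001352
  f'(1.513014) = 1.540394
  x_3 = 1.513014 - 0.001352/1.540394 = 1.512136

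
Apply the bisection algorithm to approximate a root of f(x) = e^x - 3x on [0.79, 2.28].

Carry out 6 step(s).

f(x) = e^x - 3x
Initial interval: [0.79, 2.28]

Iteration 1:
  c_1 = (0.790000 + 2.280000)/2 = 1.535000
  f(c_1) = f(1.535000) = 0.036326
  f(a) × f(c) < 0, new interval: [0.790000, 1.535000]
Iteration 2:
  c_2 = (0.790000 + 1.535000)/2 = 1.162500
  f(c_2) = f(1.162500) = -0.289582
  f(a) × f(c) ≥ 0, new interval: [1.162500, 1.535000]
Iteration 3:
  c_3 = (1.162500 + 1.535000)/2 = 1.348750
  f(c_3) = f(1.348750) = -0.193643
  f(a) × f(c) ≥ 0, new interval: [1.348750, 1.535000]
Iteration 4:
  c_4 = (1.348750 + 1.535000)/2 = 1.441875
  f(c_4) = f(1.441875) = -0.097008
  f(a) × f(c) ≥ 0, new interval: [1.441875, 1.535000]
Iteration 5:
  c_5 = (1.441875 + 1.535000)/2 = 1.488437
  f(c_5) = f(1.488437) = -0.035145
  f(a) × f(c) ≥ 0, new interval: [1.488437, 1.535000]
Iteration 6:
  c_6 = (1.488437 + 1.535000)/2 = 1.511719
  f(c_6) = f(1.511719) = -0.000638
  f(a) × f(c) ≥ 0, new interval: [1.511719, 1.535000]

After 6 iteration(s), the approximation is c_6 = 1.511719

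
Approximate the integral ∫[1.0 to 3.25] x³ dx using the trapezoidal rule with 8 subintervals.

f(x) = x³
a = 1.0, b = 3.25, n = 8
h = (b - a)/n = 0.281250

Trapezoidal rule: (h/2)[f(x₀) + 2f(x₁) + 2f(x₂) + ... + f(xₙ)]

x_0 = 1.0000, f(x_0) = 1.000000, coefficient = 1
x_1 = 1.2812, f(x_1) = 2.103302, coefficient = 2
x_2 = 1.5625, f(x_2) = 3.814697, coefficient = 2
x_3 = 1.8438, f(x_3) = 6.267670, coefficient = 2
x_4 = 2.1250, f(x_4) = 9.595703, coefficient = 2
x_5 = 2.4062, f(x_5) = 13.932281, coefficient = 2
x_6 = 2.6875, f(x_6) = 19.410889, coefficient = 2
x_7 = 2.9688, f(x_7) = 26.165009, coefficient = 2
x_8 = 3.2500, f(x_8) = 34.328125, coefficient = 1

I ≈ (0.281250/2) × 197.907227 = 27.830704
Exact value: 27.641602
Error: 0.189102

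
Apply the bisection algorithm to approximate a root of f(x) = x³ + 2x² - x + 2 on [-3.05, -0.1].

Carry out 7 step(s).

f(x) = x³ + 2x² - x + 2
Initial interval: [-3.05, -0.1]

Iteration 1:
  c_1 = (-3.050000 + (-0.100000))/2 = -1.575000
  f(c_1) = f(-1.575000) = 4.629266
  f(a) × f(c) < 0, new interval: [-3.050000, -1.575000]
Iteration 2:
  c_2 = (-3.050000 + (-1.575000))/2 = -2.312500
  f(c_2) = f(-2.312500) = 2.641357
  f(a) × f(c) < 0, new interval: [-3.050000, -2.312500]
Iteration 3:
  c_3 = (-3.050000 + (-2.312500))/2 = -2.681250
  f(c_3) = f(-2.681250) = -0.216325
  f(a) × f(c) ≥ 0, new interval: [-2.681250, -2.312500]
Iteration 4:
  c_4 = (-2.681250 + (-2.312500))/2 = -2.496875
  f(c_4) = f(-2.496875) = 1.399165
  f(a) × f(c) < 0, new interval: [-2.681250, -2.496875]
Iteration 5:
  c_5 = (-2.681250 + (-2.496875))/2 = -2.589062
  f(c_5) = f(-2.589062) = 0.640432
  f(a) × f(c) < 0, new interval: [-2.681250, -2.589062]
Iteration 6:
  c_6 = (-2.681250 + (-2.589062))/2 = -2.635156
  f(c_6) = f(-2.635156) = 0.224600
  f(a) × f(c) < 0, new interval: [-2.681250, -2.635156]
Iteration 7:
  c_7 = (-2.681250 + (-2.635156))/2 = -2.658203
  f(c_7) = f(-2.658203) = 0.007311
  f(a) × f(c) < 0, new interval: [-2.681250, -2.658203]

After 7 iteration(s), the approximation is c_7 = -2.658203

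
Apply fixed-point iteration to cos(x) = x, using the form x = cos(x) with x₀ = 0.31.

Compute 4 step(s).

Equation: cos(x) = x
Fixed-point form: x = cos(x)
x₀ = 0.31

x_1 = g(0.310000) = 0.952334
x_2 = g(0.952334) = 0.579783
x_3 = g(0.579783) = 0.836581
x_4 = g(0.836581) = 0.670005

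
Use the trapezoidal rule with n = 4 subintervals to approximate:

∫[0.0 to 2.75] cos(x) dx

f(x) = cos(x)
a = 0.0, b = 2.75, n = 4
h = (b - a)/n = 0.687500

Trapezoidal rule: (h/2)[f(x₀) + 2f(x₁) + 2f(x₂) + ... + f(xₙ)]

x_0 = 0.0000, f(x_0) = 1.000000, coefficient = 1
x_1 = 0.6875, f(x_1) = 0.772835, coefficient = 2
x_2 = 1.3750, f(x_2) = 0.194548, coefficient = 2
x_3 = 2.0625, f(x_3) = -0.472128, coefficient = 2
x_4 = 2.7500, f(x_4) = -0.924302, coefficient = 1

I ≈ (0.687500/2) × 1.066206 = 0.366508
Exact value: 0.381661
Error: 0.015153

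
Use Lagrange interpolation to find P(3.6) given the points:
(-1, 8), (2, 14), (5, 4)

Lagrange interpolation formula:
P(x) = Σ yᵢ × Lᵢ(x)
where Lᵢ(x) = Π_{j≠i} (x - xⱼ)/(xᵢ - xⱼ)

L_0(3.6) = (3.6 - 2)/(-1 - 2) × (3.6 - 5)/(-1 - 5) = -0.124444
L_1(3.6) = (3.6 - (-1))/(2 - (-1)) × (3.6 - 5)/(2 - 5) = 0.715556
L_2(3.6) = (3.6 - (-1))/(5 - (-1)) × (3.6 - 2)/(5 - 2) = 0.408889

P(3.6) = 8×L_0(3.6) + 14×L_1(3.6) + 4×L_2(3.6)
P(3.6) = 10.657778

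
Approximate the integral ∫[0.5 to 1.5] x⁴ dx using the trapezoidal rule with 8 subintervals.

f(x) = x⁴
a = 0.5, b = 1.5, n = 8
h = (b - a)/n = 0.125000

Trapezoidal rule: (h/2)[f(x₀) + 2f(x₁) + 2f(x₂) + ... + f(xₙ)]

x_0 = 0.5000, f(x_0) = 0.062500, coefficient = 1
x_1 = 0.6250, f(x_1) = 0.152588, coefficient = 2
x_2 = 0.7500, f(x_2) = 0.316406, coefficient = 2
x_3 = 0.8750, f(x_3) = 0.586182, coefficient = 2
x_4 = 1.0000, f(x_4) = 1.000000, coefficient = 2
x_5 = 1.1250, f(x_5) = 1.601807, coefficient = 2
x_6 = 1.2500, f(x_6) = 2.441406, coefficient = 2
x_7 = 1.3750, f(x_7) = 3.574463, coefficient = 2
x_8 = 1.5000, f(x_8) = 5.062500, coefficient = 1

I ≈ (0.125000/2) × 24.470703 = 1.529419
Exact value: 1.512500
Error: 0.016919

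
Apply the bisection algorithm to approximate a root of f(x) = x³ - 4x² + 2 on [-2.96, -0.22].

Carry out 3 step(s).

f(x) = x³ - 4x² + 2
Initial interval: [-2.96, -0.22]

Iteration 1:
  c_1 = (-2.960000 + (-0.220000))/2 = -1.590000
  f(c_1) = f(-1.590000) = -12.132079
  f(a) × f(c) ≥ 0, new interval: [-1.590000, -0.220000]
Iteration 2:
  c_2 = (-1.590000 + (-0.220000))/2 = -0.905000
  f(c_2) = f(-0.905000) = -2.017318
  f(a) × f(c) ≥ 0, new interval: [-0.905000, -0.220000]
Iteration 3:
  c_3 = (-0.905000 + (-0.220000))/2 = -0.562500
  f(c_3) = f(-0.562500) = 0.556396
  f(a) × f(c) < 0, new interval: [-0.905000, -0.562500]

After 3 iteration(s), the approximation is c_3 = -0.562500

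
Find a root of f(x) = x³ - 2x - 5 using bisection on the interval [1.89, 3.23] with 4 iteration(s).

f(x) = x³ - 2x - 5
Initial interval: [1.89, 3.23]

Iteration 1:
  c_1 = (1.890000 + 3.230000)/2 = 2.560000
  f(c_1) = f(2.560000) = 6.657216
  f(a) × f(c) < 0, new interval: [1.890000, 2.560000]
Iteration 2:
  c_2 = (1.890000 + 2.560000)/2 = 2.225000
  f(c_2) = f(2.225000) = 1.565141
  f(a) × f(c) < 0, new interval: [1.890000, 2.225000]
Iteration 3:
  c_3 = (1.890000 + 2.225000)/2 = 2.057500
  f(c_3) = f(2.057500) = -0.404972
  f(a) × f(c) ≥ 0, new interval: [2.057500, 2.225000]
Iteration 4:
  c_4 = (2.057500 + 2.225000)/2 = 2.141250
  f(c_4) = f(2.141250) = 0.535028
  f(a) × f(c) < 0, new interval: [2.057500, 2.141250]

After 4 iteration(s), the approximation is c_4 = 2.141250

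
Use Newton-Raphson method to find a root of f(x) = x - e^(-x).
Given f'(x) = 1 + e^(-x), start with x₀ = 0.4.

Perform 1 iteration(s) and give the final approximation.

f(x) = x - e^(-x)
f'(x) = 1 + e^(-x)
x₀ = 0.4

Newton-Raphson formula: x_{n+1} = x_n - f(x_n)/f'(x_n)

Iteration 1:
  f(0.400000) = -0.270320
  f'(0.400000) = 1.670320
  x_1 = 0.400000 - (-0.270320)/1.670320 = 0.561837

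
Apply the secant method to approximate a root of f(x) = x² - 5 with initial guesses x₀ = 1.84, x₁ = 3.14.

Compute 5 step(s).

f(x) = x² - 5
x₀ = 1.84, x₁ = 3.14

Secant formula: x_{n+1} = x_n - f(x_n)(x_n - x_{n-1})/(f(x_n) - f(x_{n-1}))

Iteration 1:
  f(1.840000) = -1.614400
  f(3.140000) = 4.859600
  x_2 = 3.140000 - 4.859600×(3.140000 - 1.840000)/(4.859600 - (-1.614400))
       = 2.164177
Iteration 2:
  f(3.140000) = 4.859600
  f(2.164177) = -0.316339
  x_3 = 2.164177 - (-0.316339)×(2.164177 - 3.140000)/(-0.316339 - 4.859600)
       = 2.223816
Iteration 3:
  f(2.164177) = -0.316339
  f(2.223816) = -0.054641
  x_4 = 2.223816 - (-0.054641)×(2.223816 - 2.164177)/(-0.054641 - (-0.316339))
       = 2.236269
Iteration 4:
  f(2.223816) = -0.054641
  f(2.236269) = 0.000898
  x_5 = 2.236269 - 0.000898×(2.236269 - 2.223816)/(0.000898 - (-0.054641))
       = 2.236067
Iteration 5:
  f(2.236269) = 0.000898
  f(2.236067) = -0.000002
  x_6 = 2.236067 - (-0.000002)×(2.236067 - 2.236269)/(-0.000002 - 0.000898)
       = 2.236068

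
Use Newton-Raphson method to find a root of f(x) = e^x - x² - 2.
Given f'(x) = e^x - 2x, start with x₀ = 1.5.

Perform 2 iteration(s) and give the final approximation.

f(x) = e^x - x² - 2
f'(x) = e^x - 2x
x₀ = 1.5

Newton-Raphson formula: x_{n+1} = x_n - f(x_n)/f'(x_n)

Iteration 1:
  f(1.500000) = 0.231689
  f'(1.500000) = 1.481689
  x_1 = 1.500000 - 0.231689/1.481689 = 1.343632
Iteration 2:
  f(1.343632) = 0.027592
  f'(1.343632) = 1.145675
  x_2 = 1.343632 - 0.027592/1.145675 = 1.319548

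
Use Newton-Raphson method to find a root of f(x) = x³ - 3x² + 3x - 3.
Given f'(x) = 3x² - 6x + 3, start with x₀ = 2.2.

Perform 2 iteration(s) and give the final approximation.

f(x) = x³ - 3x² + 3x - 3
f'(x) = 3x² - 6x + 3
x₀ = 2.2

Newton-Raphson formula: x_{n+1} = x_n - f(x_n)/f'(x_n)

Iteration 1:
  f(2.200000) = -0.272000
  f'(2.200000) = 4.320000
  x_1 = 2.200000 - (-0.272000)/4.320000 = 2.262963
Iteration 2:
  f(2.262963) = 0.014521
  f'(2.262963) = 4.785226
  x_2 = 2.262963 - 0.014521/4.785226 = 2.259928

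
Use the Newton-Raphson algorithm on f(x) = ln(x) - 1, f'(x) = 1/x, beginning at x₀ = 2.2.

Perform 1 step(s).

f(x) = ln(x) - 1
f'(x) = 1/x
x₀ = 2.2

Newton-Raphson formula: x_{n+1} = x_n - f(x_n)/f'(x_n)

Iteration 1:
  f(2.200000) = -0.211543
  f'(2.200000) = 0.454545
  x_1 = 2.200000 - (-0.211543)/0.454545 = 2.665394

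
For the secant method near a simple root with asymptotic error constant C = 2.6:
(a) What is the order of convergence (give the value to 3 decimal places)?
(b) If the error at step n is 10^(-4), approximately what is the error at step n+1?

(a) Secant method has superlinear convergence with order φ = (1+√5)/2 ≈ 1.618.
    This means |e_{n+1}| ≈ C|e_n|^1.618.

(b) With |e_n| = 10^(-4) and C = 2.6:
    |e_{n+1}| ≈ 2.6 × (10^(-4))^1.618 = 2.6 × 10^(-6.47)

(a) ≈ 1.618 (golden ratio); (b) |e_{n+1}| ≈ 8.767e-07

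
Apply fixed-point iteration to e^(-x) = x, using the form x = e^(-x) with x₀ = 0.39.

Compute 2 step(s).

Equation: e^(-x) = x
Fixed-point form: x = e^(-x)
x₀ = 0.39

x_1 = g(0.390000) = 0.677057
x_2 = g(0.677057) = 0.508110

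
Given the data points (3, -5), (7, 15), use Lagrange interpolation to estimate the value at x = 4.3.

Lagrange interpolation formula:
P(x) = Σ yᵢ × Lᵢ(x)
where Lᵢ(x) = Π_{j≠i} (x - xⱼ)/(xᵢ - xⱼ)

L_0(4.3) = (4.3 - 7)/(3 - 7) = 0.675000
L_1(4.3) = (4.3 - 3)/(7 - 3) = 0.325000

P(4.3) = (-5)×L_0(4.3) + 15×L_1(4.3)
P(4.3) = 1.500000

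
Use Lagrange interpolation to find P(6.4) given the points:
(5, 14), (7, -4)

Lagrange interpolation formula:
P(x) = Σ yᵢ × Lᵢ(x)
where Lᵢ(x) = Π_{j≠i} (x - xⱼ)/(xᵢ - xⱼ)

L_0(6.4) = (6.4 - 7)/(5 - 7) = 0.300000
L_1(6.4) = (6.4 - 5)/(7 - 5) = 0.700000

P(6.4) = 14×L_0(6.4) + (-4)×L_1(6.4)
P(6.4) = 1.400000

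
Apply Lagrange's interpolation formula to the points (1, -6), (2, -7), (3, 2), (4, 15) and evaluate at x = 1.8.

Lagrange interpolation formula:
P(x) = Σ yᵢ × Lᵢ(x)
where Lᵢ(x) = Π_{j≠i} (x - xⱼ)/(xᵢ - xⱼ)

L_0(1.8) = (1.8 - 2)/(1 - 2) × (1.8 - 3)/(1 - 3) × (1.8 - 4)/(1 - 4) = 0.088000
L_1(1.8) = (1.8 - 1)/(2 - 1) × (1.8 - 3)/(2 - 3) × (1.8 - 4)/(2 - 4) = 1.056000
L_2(1.8) = (1.8 - 1)/(3 - 1) × (1.8 - 2)/(3 - 2) × (1.8 - 4)/(3 - 4) = -0.176000
L_3(1.8) = (1.8 - 1)/(4 - 1) × (1.8 - 2)/(4 - 2) × (1.8 - 3)/(4 - 3) = 0.032000

P(1.8) = (-6)×L_0(1.8) + (-7)×L_1(1.8) + 2×L_2(1.8) + 15×L_3(1.8)
P(1.8) = -7.792000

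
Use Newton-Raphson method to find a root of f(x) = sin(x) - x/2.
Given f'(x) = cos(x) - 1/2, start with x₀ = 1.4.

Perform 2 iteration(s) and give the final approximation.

f(x) = sin(x) - x/2
f'(x) = cos(x) - 1/2
x₀ = 1.4

Newton-Raphson formula: x_{n+1} = x_n - f(x_n)/f'(x_n)

Iteration 1:
  f(1.400000) = 0.285450
  f'(1.400000) = -0.330033
  x_1 = 1.400000 - 0.285450/(-0.330033) = 2.264913
Iteration 2:
  f(2.264913) = -0.363838
  f'(2.264913) = -1.139707
  x_2 = 2.264913 - (-0.363838)/(-1.139707) = 1.945675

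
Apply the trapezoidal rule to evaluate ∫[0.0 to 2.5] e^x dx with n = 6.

f(x) = e^x
a = 0.0, b = 2.5, n = 6
h = (b - a)/n = 0.416667

Trapezoidal rule: (h/2)[f(x₀) + 2f(x₁) + 2f(x₂) + ... + f(xₙ)]

x_0 = 0.0000, f(x_0) = 1.000000, coefficient = 1
x_1 = 0.4167, f(x_1) = 1.516897, coefficient = 2
x_2 = 0.8333, f(x_2) = 2.300976, coefficient = 2
x_3 = 1.2500, f(x_3) = 3.490343, coefficient = 2
x_4 = 1.6667, f(x_4) = 5.294490, coefficient = 2
x_5 = 2.0833, f(x_5) = 8.031195, coefficient = 2
x_6 = 2.5000, f(x_6) = 12.182494, coefficient = 1

I ≈ (0.416667/2) × 54.450295 = 11.343812
Exact value: 11.182494
Error: 0.161318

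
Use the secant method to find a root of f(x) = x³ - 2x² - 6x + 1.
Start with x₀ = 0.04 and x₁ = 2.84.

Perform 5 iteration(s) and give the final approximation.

f(x) = x³ - 2x² - 6x + 1
x₀ = 0.04, x₁ = 2.84

Secant formula: x_{n+1} = x_n - f(x_n)(x_n - x_{n-1})/(f(x_n) - f(x_{n-1}))

Iteration 1:
  f(0.040000) = 0.756864
  f(2.840000) = -9.264896
  x_2 = 2.840000 - (-9.264896)×(2.840000 - 0.040000)/(-9.264896 - 0.756864)
       = 0.251462
Iteration 2:
  f(2.840000) = -9.264896
  f(0.251462) = -0.619336
  x_3 = 0.251462 - (-0.619336)×(0.251462 - 2.840000)/(-0.619336 - (-9.264896))
       = 0.066028
Iteration 3:
  f(0.251462) = -0.619336
  f(0.066028) = 0.595398
  x_4 = 0.066028 - 0.595398×(0.066028 - 0.251462)/(0.595398 - (-0.619336))
       = 0.156918
Iteration 4:
  f(0.066028) = 0.595398
  f(0.156918) = 0.013109
  x_5 = 0.156918 - 0.013109×(0.156918 - 0.066028)/(0.013109 - 0.595398)
       = 0.158964
Iteration 5:
  f(0.156918) = 0.013109
  f(0.158964) = -0.000308
  x_6 = 0.158964 - (-0.000308)×(0.158964 - 0.156918)/(-0.000308 - 0.013109)
       = 0.158917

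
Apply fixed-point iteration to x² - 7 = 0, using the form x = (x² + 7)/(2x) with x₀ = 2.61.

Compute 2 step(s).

Equation: x² - 7 = 0
Fixed-point form: x = (x² + 7)/(2x)
x₀ = 2.61

x_1 = g(2.610000) = 2.645996
x_2 = g(2.645996) = 2.645751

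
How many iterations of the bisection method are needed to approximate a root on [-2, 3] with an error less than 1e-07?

We need (b-a)/2^n ≤ 1e-07
(3 - (-2))/2^n ≤ 1e-07
5/2^n ≤ 1e-07
2^n ≥ 50000000
n ≥ log₂(50000000) = 25.58
n ≥ 26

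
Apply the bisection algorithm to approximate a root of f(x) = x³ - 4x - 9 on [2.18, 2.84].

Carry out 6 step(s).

f(x) = x³ - 4x - 9
Initial interval: [2.18, 2.84]

Iteration 1:
  c_1 = (2.180000 + 2.840000)/2 = 2.510000
  f(c_1) = f(2.510000) = -3.226749
  f(a) × f(c) ≥ 0, new interval: [2.510000, 2.840000]
Iteration 2:
  c_2 = (2.510000 + 2.840000)/2 = 2.675000
  f(c_2) = f(2.675000) = -0.558703
  f(a) × f(c) ≥ 0, new interval: [2.675000, 2.840000]
Iteration 3:
  c_3 = (2.675000 + 2.840000)/2 = 2.757500
  f(c_3) = f(2.757500) = 0.937496
  f(a) × f(c) < 0, new interval: [2.675000, 2.757500]
Iteration 4:
  c_4 = (2.675000 + 2.757500)/2 = 2.716250
  f(c_4) = f(2.716250) = 0.175531
  f(a) × f(c) < 0, new interval: [2.675000, 2.716250]
Iteration 5:
  c_5 = (2.675000 + 2.716250)/2 = 2.695625
  f(c_5) = f(2.695625) = -0.195026
  f(a) × f(c) ≥ 0, new interval: [2.695625, 2.716250]
Iteration 6:
  c_6 = (2.695625 + 2.716250)/2 = 2.705937
  f(c_6) = f(2.705937) = -0.010611
  f(a) × f(c) ≥ 0, new interval: [2.705937, 2.716250]

After 6 iteration(s), the approximation is c_6 = 2.705937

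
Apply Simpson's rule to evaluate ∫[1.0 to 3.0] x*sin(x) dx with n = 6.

f(x) = x*sin(x)
a = 1.0, b = 3.0, n = 6
h = (b - a)/n = 0.333333

Simpson's rule: (h/3)[f(x₀) + 4f(x₁) + 2f(x₂) + ... + f(xₙ)]

x_0 = 1.0000, f(x_0) = 0.841471, coefficient = 1
x_1 = 1.3333, f(x_1) = 1.295917, coefficient = 4
x_2 = 1.6667, f(x_2) = 1.659013, coefficient = 2
x_3 = 2.0000, f(x_3) = 1.818595, coefficient = 4
x_4 = 2.3333, f(x_4) = 1.687200, coefficient = 2
x_5 = 2.6667, f(x_5) = 1.219394, coefficient = 4
x_6 = 3.0000, f(x_6) = 0.423360, coefficient = 1

I ≈ (0.333333/3) × 25.292881 = 2.810320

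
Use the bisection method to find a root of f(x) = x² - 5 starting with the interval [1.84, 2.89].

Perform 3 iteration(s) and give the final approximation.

f(x) = x² - 5
Initial interval: [1.84, 2.89]

Iteration 1:
  c_1 = (1.840000 + 2.890000)/2 = 2.365000
  f(c_1) = f(2.365000) = 0.593225
  f(a) × f(c) < 0, new interval: [1.840000, 2.365000]
Iteration 2:
  c_2 = (1.840000 + 2.365000)/2 = 2.102500
  f(c_2) = f(2.102500) = -0.579494
  f(a) × f(c) ≥ 0, new interval: [2.102500, 2.365000]
Iteration 3:
  c_3 = (2.102500 + 2.365000)/2 = 2.233750
  f(c_3) = f(2.233750) = -0.010361
  f(a) × f(c) ≥ 0, new interval: [2.233750, 2.365000]

After 3 iteration(s), the approximation is c_3 = 2.233750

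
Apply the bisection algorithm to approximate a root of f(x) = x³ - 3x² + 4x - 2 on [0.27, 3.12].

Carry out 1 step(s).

f(x) = x³ - 3x² + 4x - 2
Initial interval: [0.27, 3.12]

Iteration 1:
  c_1 = (0.270000 + 3.120000)/2 = 1.695000
  f(c_1) = f(1.695000) = 1.030702
  f(a) × f(c) < 0, new interval: [0.270000, 1.695000]

After 1 iteration(s), the approximation is c_1 = 1.695000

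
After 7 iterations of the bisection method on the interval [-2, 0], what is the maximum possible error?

Bisection error bound: |error| ≤ (b-a)/2^n
|error| ≤ (0 - (-2))/2^7 = 2/2^7
|error| ≤ 0.0156250000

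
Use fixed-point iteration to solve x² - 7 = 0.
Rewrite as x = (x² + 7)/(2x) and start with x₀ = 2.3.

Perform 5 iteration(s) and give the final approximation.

Equation: x² - 7 = 0
Fixed-point form: x = (x² + 7)/(2x)
x₀ = 2.3

x_1 = g(2.300000) = 2.671739
x_2 = g(2.671739) = 2.645878
x_3 = g(2.645878) = 2.645751
x_4 = g(2.645751) = 2.645751
x_5 = g(2.645751) = 2.645751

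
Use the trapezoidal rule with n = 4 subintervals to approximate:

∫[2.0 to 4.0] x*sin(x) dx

f(x) = x*sin(x)
a = 2.0, b = 4.0, n = 4
h = (b - a)/n = 0.500000

Trapezoidal rule: (h/2)[f(x₀) + 2f(x₁) + 2f(x₂) + ... + f(xₙ)]

x_0 = 2.0000, f(x_0) = 1.818595, coefficient = 1
x_1 = 2.5000, f(x_1) = 1.496180, coefficient = 2
x_2 = 3.0000, f(x_2) = 0.423360, coefficient = 2
x_3 = 3.5000, f(x_3) = -1.227741, coefficient = 2
x_4 = 4.0000, f(x_4) = -3.027210, coefficient = 1

I ≈ (0.500000/2) × 0.174983 = 0.043746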